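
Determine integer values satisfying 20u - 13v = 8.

Step 1: Check solvability.
gcd(20, 13) = 1
Since 1 divides 8, solutions exist.

Step 2: Apply extended Euclidean algorithm to find gcd.
We find integers such that 20*x0 + 13*y0 = 1

Step 3: Scale the particular solution.
Multiply by 8/1 = 8:
u = 16, v = 24

Step 4: Verify.
20*(16) - 13*(24) = 8 = 8 ✓

u = 16, v = 24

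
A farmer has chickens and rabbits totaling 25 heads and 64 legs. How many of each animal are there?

Let c = chickens, r = rabbits.
Heads: c + r = 25
Legs: 2c + 4r = 64
From the first equation, c = 25 - r. Substitute:
2(25 - r) + 4r = 64
50 + 2r = 64
r = (64 - 50)/2 = 7
c = 25 - 7 = 18

Chickens: 18, Rabbits: 7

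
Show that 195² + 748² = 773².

Compute a² + b²:
195² + 748² = 38025 + 559504 = 597529
Compute c²:
773² = 597529
Since 597529 = 597529, it is a Pythagorean triple.

Yes, it is a Pythagorean triple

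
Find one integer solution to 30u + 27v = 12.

Step 1: Check solvability.
gcd(30, 27) = 3
Since 3 divides 12, solutions exist.

Step 2: Apply extended Euclidean algorithm to find gcd.
We find integers such that 30*x0 + 27*y0 = 3

Step 3: Scale the particular solution.
Multiply by 12/3 = 4:
u = 4, v = -4

Step 4: Verify.
30*(4) + 27*(-4) = 12 = 12 ✓

u = 4, v = -4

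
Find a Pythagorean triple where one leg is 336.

We need the other leg and hypotenuse such that 336² + x² = c².
Take x = 527, c = 625: 336² + 527² = 112896 + 277729 = 390625 = 625² ✓
Triple: (527, 336, 625)

(527, 336, 625)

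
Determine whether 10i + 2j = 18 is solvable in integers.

Step 1: Compute gcd(10, 2).
gcd(10, 2) = 2

Step 2: Check divisibility.
Does 2 divide 18? 18 = 2 x 9, so yes.

By the theorem on linear Diophantine equations, 10i + 2j = 18 has integer solutions if and only if gcd(10, 2) divides 18. Since 2 | 18, solutions exist.

Yes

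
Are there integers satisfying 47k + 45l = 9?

Step 1: Compute gcd(47, 45).
gcd(47, 45) = 1

Step 2: Check divisibility.
Does 1 divide 9? 9 = 1 x 9, so yes.

By the theorem on linear Diophantine equations, 47k + 45l = 9 has integer solutions if and only if gcd(47, 45) divides 9. Since 1 | 9, solutions exist.

Yes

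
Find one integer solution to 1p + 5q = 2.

Step 1: Check solvability.
gcd(1, 5) = 1
Since 1 divides 2, solutions exist.

Step 2: Apply extended Euclidean algorithm to find gcd.
We find integers such that 1*x0 + 5*y0 = 1

Step 3: Scale the particular solution.
Multiply by 2/1 = 2:
p = 2, q = 0

Step 4: Verify.
1*(2) + 5*(0) = 2 = 2 ✓

p = 2, q = 0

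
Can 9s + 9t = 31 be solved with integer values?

Step 1: Compute gcd(9, 9).
gcd(9, 9) = 9

Step 2: Check divisibility.
Does 9 divide 31? 31 = 9 x 3 + 4, so no.

By the theorem on linear Diophantine equations, 9s + 9t = 31 has integer solutions if and only if gcd(9, 9) divides 31. Since 9 does not divide 31, no solutions exist.

No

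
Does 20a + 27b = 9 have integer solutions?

Step 1: Compute gcd(20, 27).
gcd(20, 27) = 1

Step 2: Check divisibility.
Does 1 divide 9? 9 = 1 x 9, so yes.

By the theorem on linear Diophantine equations, 20a + 27b = 9 has integer solutions if and only if gcd(20, 27) divides 9. Since 1 | 9, solutions exist.

Yes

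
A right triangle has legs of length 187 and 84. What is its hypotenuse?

c² = a² + b² = 187² + 84² = 34969 + 7056 = 42025
c = 205

205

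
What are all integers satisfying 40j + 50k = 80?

Step 1: Compute gcd(40, 50) = 10.
Since 10 divides 80, solutions exist.

Step 2: Find a particular solution using extended Euclidean algorithm.
We get j₀ = -8, k₀ = 8.
Check: 40*-8 + 50*8 = 80 = 80 ✓

Step 3: Write the general solution.
j = -8 + (50/10)t = -8 + 5t
k = 8 - (40/10)t = 8 - 4t
for any integer t.

j = -8 + 5t, k = 8 - 4t for integer t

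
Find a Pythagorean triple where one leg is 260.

We need the other leg and hypotenuse such that 260² + x² = c².
Take x = 651, c = 701: 260² + 651² = 67600 + 423801 = 491401 = 701² ✓
Triple: (651, 260, 701)

(651, 260, 701)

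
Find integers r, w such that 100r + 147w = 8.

Step 1: Check solvability.
gcd(100, 147) = 1
Since 1 divides 8, solutions exist.

Step 2: Apply extended Euclidean algorithm to find gcd.
We find integers such that 100*x0 + 147*y0 = 1

Step 3: Scale the particular solution.
Multiply by 8/1 = 8:
r = 200, w = -136

Step 4: Verify.
100*(200) + 147*(-136) = 8 = 8 ✓

r = 200, w = -136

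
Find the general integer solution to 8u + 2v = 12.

Step 1: Compute gcd(8, 2) = 2.
Since 2 divides 12, solutions exist.

Step 2: Find a particular solution using extended Euclidean algorithm.
We get u₀ = 0, v₀ = 6.
Check: 8*0 + 2*6 = 12 = 12 ✓

Step 3: Write the general solution.
u = 0 + (2/2)t = 0 + 1t
v = 6 - (8/2)t = 6 - 4t
for any integer t.

u = 0 + 1t, v = 6 - 4t for integer t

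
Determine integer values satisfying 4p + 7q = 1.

Step 1: Check solvability.
gcd(4, 7) = 1
Since 1 divides 1, solutions exist.

Step 2: Apply extended Euclidean algorithm to find gcd.
We find integers such that 4*x0 + 7*y0 = 1

Step 3: Scale the particular solution.
Multiply by 1/1 = 1:
p = 2, q = -1

Step 4: Verify.
4*(2) + 7*(-1) = 1 = 1 ✓

p = 2, q = -1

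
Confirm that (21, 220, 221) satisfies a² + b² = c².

Compute a² + b² = 21² + 220² = 441 + 48400 = 48841
Compute c² = 221² = 48841
Since 48841 = 48841, confirmed.

Yes, it is a Pythagorean triple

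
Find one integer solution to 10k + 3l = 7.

Step 1: Check solvability.
gcd(10, 3) = 1
Since 1 divides 7, solutions exist.

Step 2: Apply extended Euclidean algorithm to find gcd.
We find integers such that 10*x0 + 3*y0 = 1

Step 3: Scale the particular solution.
Multiply by 7/1 = 7:
k = 7, l = -21

Step 4: Verify.
10*(7) + 3*(-21) = 7 = 7 ✓

k = 7, l = -21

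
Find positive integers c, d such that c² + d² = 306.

Search for c with 306 - c² a perfect square.
c = 9: 306 - 9² = 306 - 81 = 225 = 15² ✓
So c = 9, d = 15.

c = 9, d = 15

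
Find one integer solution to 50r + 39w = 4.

Step 1: Check solvability.
gcd(50, 39) = 1
Since 1 divides 4, solutions exist.

Step 2: Apply extended Euclidean algorithm to find gcd.
We find integers such that 50*x0 + 39*y0 = 1

Step 3: Scale the particular solution.
Multiply by 4/1 = 4:
r = -28, w = 36

Step 4: Verify.
50*(-28) + 39*(36) = 4 = 4 ✓

r = -28, w = 36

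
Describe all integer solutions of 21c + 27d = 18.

Step 1: Compute gcd(21, 27) = 3.
Since 3 divides 18, solutions exist.

Step 2: Find a particular solution using extended Euclidean algorithm.
We get c₀ = 24, d₀ = -18.
Check: 21*24 + 27*-18 = 18 = 18 ✓

Step 3: Write the general solution.
c = 24 + (27/3)t = 24 + 9t
d = -18 - (21/3)t = -18 - 7t
for any integer t.

c = 24 + 9t, d = -18 - 7t for integer t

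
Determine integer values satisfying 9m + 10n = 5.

Step 1: Check solvability.
gcd(9, 10) = 1
Since 1 divides 5, solutions exist.

Step 2: Apply extended Euclidean algorithm to find gcd.
We find integers such that 9*x0 + 10*y0 = 1

Step 3: Scale the particular solution.
Multiply by 5/1 = 5:
m = -5, n = 5

Step 4: Verify.
9*(-5) + 10*(5) = 5 = 5 ✓

m = -5, n = 5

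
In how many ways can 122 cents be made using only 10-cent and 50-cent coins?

We need non-negative integers (x, y) with 10x + 50y = 122.
For each x from 0 to 12, check if (122 - 10x) is a non-negative multiple of 50.
Solutions (x, y): none
Count: 0

0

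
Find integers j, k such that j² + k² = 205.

We need to find integers j, k > 0 such that j² + k² = 205.
Trying j = 3: k² = 205 - 3² = 205 - 9 = 196
k = 14
Check: 3² + 14² = 9 + 196 = 205 ✓

205 = 3² + 14²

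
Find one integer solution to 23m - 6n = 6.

Step 1: Check solvability.
gcd(23, 6) = 1
Since 1 divides 6, solutions exist.

Step 2: Apply extended Euclidean algorithm to find gcd.
We find integers such that 23*x0 + 6*y0 = 1

Step 3: Scale the particular solution.
Multiply by 6/1 = 6:
m = -6, n = -24

Step 4: Verify.
23*(-6) - 6*(-24) = 6 = 6 ✓

m = -6, n = -24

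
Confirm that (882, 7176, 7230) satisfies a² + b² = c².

Compute a² + b² = 882² + 7176² = 777924 + 51494976 = 52272900
Compute c² = 7230² = 52272900
Since 52272900 = 52272900, confirmed.

Yes, it is a Pythagorean triple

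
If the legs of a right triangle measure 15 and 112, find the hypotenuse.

c² = a² + b² = 15² + 112² = 225 + 12544 = 12769
c = 113

113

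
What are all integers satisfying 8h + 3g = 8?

Step 1: Compute gcd(8, 3) = 1.
Since 1 divides 8, solutions exist.

Step 2: Find a particular solution using extended Euclidean algorithm.
We get h₀ = -8, g₀ = 24.
Check: 8*-8 + 3*24 = 8 = 8 ✓

Step 3: Write the general solution.
h = -8 + (3/1)t = -8 + 3t
g = 24 - (8/1)t = 24 - 8t
for any integer t.

h = -8 + 3t, g = 24 - 8t for integer t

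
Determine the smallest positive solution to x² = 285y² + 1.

We seek the smallest positive integers (x, y) with x² - 285y² = 1, i.e., x² = 285y² + 1.
Try successive y values:
y = 1: x² = 285·1² + 1 = 286, not a perfect square
y = 2: x² = 285·2² + 1 = 1141, not a perfect square
y = 3: x² = 285·3² + 1 = 2566, not a perfect square
... continuing the search (or via continued fractions) ...
y = 144: x² = 285·144² + 1 = 5909761, x = 2431 ✓

Verify: 2431² - 285·144² = 5909761 - 5909760 = 1 ✓

x = 2431, y = 144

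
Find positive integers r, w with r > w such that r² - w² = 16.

Factor: r² - w² = (r+w)(r-w) = 16.
We need two factors of 16 with the same parity.
Use r+w = 8 and r-w = 2 (product 8·2 = 16).
Adding: 2r = 10, so r = 5.
Subtracting: 2w = 6, so w = 3.
Check: 5² - 3² = 25 - 9 = 16 ✓

r = 5, w = 3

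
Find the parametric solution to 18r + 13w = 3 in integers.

Step 1: Compute gcd(18, 13) = 1.
Since 1 divides 3, solutions exist.

Step 2: Find a particular solution using extended Euclidean algorithm.
We get r₀ = -15, w₀ = 21.
Check: 18*-15 + 13*21 = 3 = 3 ✓

Step 3: Write the general solution.
r = -15 + (13/1)t = -15 + 13t
w = 21 - (18/1)t = 21 - 18t
for any integer t.

r = -15 + 13t, w = 21 - 18t for integer t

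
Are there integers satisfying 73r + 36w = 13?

Step 1: Compute gcd(73, 36).
gcd(73, 36) = 1

Step 2: Check divisibility.
Does 1 divide 13? 13 = 1 x 13, so yes.

By the theorem on linear Diophantine equations, 73r + 36w = 13 has integer solutions if and only if gcd(73, 36) divides 13. Since 1 | 13, solutions exist.

Yes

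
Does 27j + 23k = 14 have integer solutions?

Step 1: Compute gcd(27, 23).
gcd(27, 23) = 1

Step 2: Check divisibility.
Does 1 divide 14? 14 = 1 x 14, so yes.

By the theorem on linear Diophantine equations, 27j + 23k = 14 has integer solutions if and only if gcd(27, 23) divides 14. Since 1 | 14, solutions exist.

Yes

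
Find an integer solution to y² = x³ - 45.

Try small integer x values and check whether x³ - 45 is a perfect square.
x = 21: x³ - 45 = 21³ - 45 = 9261 - 45 = 9216
Is 9216 a perfect square? 96² = 9216 ✓
So (x, y) = (21, -96) is a solution.

x = 21, y = -96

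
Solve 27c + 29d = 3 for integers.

Step 1: Check solvability.
gcd(27, 29) = 1
Since 1 divides 3, solutions exist.

Step 2: Apply extended Euclidean algorithm to find gcd.
We find integers such that 27*x0 + 29*y0 = 1

Step 3: Scale the particular solution.
Multiply by 3/1 = 3:
c = 42, d = -39

Step 4: Verify.
27*(42) + 29*(-39) = 3 = 3 ✓

c = 42, d = -39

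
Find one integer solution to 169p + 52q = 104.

Step 1: Check solvability.
gcd(169, 52) = 13
Since 13 divides 104, solutions exist.

Step 2: Apply extended Euclidean algorithm to find gcd.
We find integers such that 169*x0 + 52*y0 = 13

Step 3: Scale the particular solution.
Multiply by 104/13 = 8:
p = 8, q = -24

Step 4: Verify.
169*(8) + 52*(-24) = 104 = 104 ✓

p = 8, q = -24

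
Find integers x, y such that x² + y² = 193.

We need to find integers x, y > 0 such that x² + y² = 193.
Trying x = 7: y² = 193 - 7² = 193 - 49 = 144
y = 12
Check: 7² + 12² = 49 + 144 = 193 ✓

193 = 7² + 12²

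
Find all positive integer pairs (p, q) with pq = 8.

The positive divisors of 8 are: 1, 2, 4, 8.
Each divisor d gives the pair (d, 8/d):
(1, 8), (2, 4), (4, 2), (8, 1)

(1, 8), (2, 4), (4, 2), (8, 1)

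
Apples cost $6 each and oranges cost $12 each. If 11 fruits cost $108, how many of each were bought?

Let a = apples, o = oranges.
a + o = 11
6a + 12o = 108
Substitute o = 11 - a:
6a + 12(11 - a) = 108
(6 - 12)a = 108 - 132
-6a = -24
a = 4, o = 11 - 4 = 7

Apples: 4, Oranges: 7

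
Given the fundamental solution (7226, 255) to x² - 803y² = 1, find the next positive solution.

Solutions to x² - Dy² = 1 are generated by powers of (x₀ + y₀√D).
The next solution satisfies x₁ + y₁√803 = (x₀ + y₀√803)², giving:
x₁ = x₀² + 803y₀² = 7226² + 803·255² = 52215076 + 52215075 = 104430151
y₁ = 2x₀y₀ = 2·7226·255 = 3685260

Verify: 104430151² - 803·3685260² = 10905656437882801 - 10905656437882800 = 1 ✓

x = 104430151, y = 3685260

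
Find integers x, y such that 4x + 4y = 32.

Step 1: Check solvability.
gcd(4, 4) = 4
Since 4 divides 32, solutions exist.

Step 2: Apply extended Euclidean algorithm to find gcd.
We find integers such that 4*x0 + 4*y0 = 4

Step 3: Scale the particular solution.
Multiply by 32/4 = 8:
x = 0, y = 8

Step 4: Verify.
4*(0) + 4*(8) = 32 = 32 ✓

x = 0, y = 8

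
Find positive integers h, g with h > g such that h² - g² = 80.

Factor: h² - g² = (h+g)(h-g) = 80.
We need two factors of 80 with the same parity.
Use h+g = 40 and h-g = 2 (product 40·2 = 80).
Adding: 2h = 42, so h = 21.
Subtracting: 2g = 38, so g = 19.
Check: 21² - 19² = 441 - 361 = 80 ✓

h = 21, g = 19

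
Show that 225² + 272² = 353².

Compute a² + b² = 225² + 272² = 50625 + 73984 = 124609
Compute c² = 353² = 124609
Since 124609 = 124609, confirmed.

Yes, it is a Pythagorean triple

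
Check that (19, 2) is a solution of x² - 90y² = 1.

Compute x² = 19² = 361
Compute 90y² = 90·2² = 90·4 = 360
x² - 90y² = 361 - 360 = 1
Since this equals 1, (19, 2) is a solution.

Yes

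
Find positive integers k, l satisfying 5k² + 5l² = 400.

Try small values of k and check whether (400 - 5k²)/5 is a perfect square.
k = 8: 5·8² = 320, so 5l² = 400 - 320 = 80, giving l² = 16, l = 4.
Check: 5·8² + 5·4² = 320 + 80 = 400 ✓

k = 8, l = 4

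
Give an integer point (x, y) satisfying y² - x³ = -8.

Try small integer x values and check whether x³ - 8 is a perfect square.
x = 2: x³ - 8 = 2³ - 8 = 8 - 8 = 0
Is 0 a perfect square? 0² = 0 ✓
So (x, y) = (2, 0) is a solution.

x = 2, y = 0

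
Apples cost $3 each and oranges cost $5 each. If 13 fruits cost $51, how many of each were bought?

Let a = apples, o = oranges.
a + o = 13
3a + 5o = 51
Substitute o = 13 - a:
3a + 5(13 - a) = 51
(3 - 5)a = 51 - 65
-2a = -14
a = 7, o = 13 - 7 = 6

Apples: 7, Oranges: 6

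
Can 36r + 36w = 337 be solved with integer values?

Step 1: Compute gcd(36, 36).
gcd(36, 36) = 36

Step 2: Check divisibility.
Does 36 divide 337? 337 = 36 x 9 + 13, so no.

By the theorem on linear Diophantine equations, 36r + 36w = 337 has integer solutions if and only if gcd(36, 36) divides 337. Since 36 does not divide 337, no solutions exist.

No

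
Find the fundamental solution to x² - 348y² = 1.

We seek the smallest positive integers (x, y) with x² - 348y² = 1, i.e., x² = 348y² + 1.
Try successive y values:
y = 1: x² = 348·1² + 1 = 349, not a perfect square
y = 2: x² = 348·2² + 1 = 1393, not a perfect square
y = 3: x² = 348·3² + 1 = 3133, not a perfect square
... continuing the search (or via continued fractions) ...
y = 84: x² = 348·84² + 1 = 2455489, x = 1567 ✓

Verify: 1567² - 348·84² = 2455489 - 2455488 = 1 ✓

x = 1567, y = 84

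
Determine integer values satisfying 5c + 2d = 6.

Step 1: Check solvability.
gcd(5, 2) = 1
Since 1 divides 6, solutions exist.

Step 2: Apply extended Euclidean algorithm to find gcd.
We find integers such that 5*x0 + 2*y0 = 1

Step 3: Scale the particular solution.
Multiply by 6/1 = 6:
c = 6, d = -12

Step 4: Verify.
5*(6) + 2*(-12) = 6 = 6 ✓

c = 6, d = -12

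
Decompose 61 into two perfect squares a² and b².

We need to find integers a, b > 0 such that a² + b² = 61.
Trying a = 5: b² = 61 - 5² = 61 - 25 = 36
b = 6
Check: 5² + 6² = 25 + 36 = 61 ✓

61 = 5² + 6²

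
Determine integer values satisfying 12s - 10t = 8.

Step 1: Check solvability.
gcd(12, 10) = 2
Since 2 divides 8, solutions exist.

Step 2: Apply extended Euclidean algorithm to find gcd.
We find integers such that 12*x0 + 10*y0 = 2

Step 3: Scale the particular solution.
Multiply by 8/2 = 4:
s = 4, t = 4

Step 4: Verify.
12*(4) - 10*(4) = 8 = 8 ✓

s = 4, t = 4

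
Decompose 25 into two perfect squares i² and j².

We need to find integers i, j > 0 such that i² + j² = 25.
Trying i = 3: j² = 25 - 3² = 25 - 9 = 16
j = 4
Check: 3² + 4² = 9 + 16 = 25 ✓

25 = 3² + 4²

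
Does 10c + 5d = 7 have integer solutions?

Step 1: Compute gcd(10, 5).
gcd(10, 5) = 5

Step 2: Check divisibility.
Does 5 divide 7? 7 = 5 x 1 + 2, so no.

By the theorem on linear Diophantine equations, 10c + 5d = 7 has integer solutions if and only if gcd(10, 5) divides 7. Since 5 does not divide 7, no solutions exist.

No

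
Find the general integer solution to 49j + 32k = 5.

Step 1: Compute gcd(49, 32) = 1.
Since 1 divides 5, solutions exist.

Step 2: Find a particular solution using extended Euclidean algorithm.
We get j₀ = -75, k₀ = 115.
Check: 49*-75 + 32*115 = 5 = 5 ✓

Step 3: Write the general solution.
j = -75 + (32/1)t = -75 + 32t
k = 115 - (49/1)t = 115 - 49t
for any integer t.

j = -75 + 32t, k = 115 - 49t for integer t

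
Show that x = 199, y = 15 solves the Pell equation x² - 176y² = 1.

Compute x² = 199² = 39601
Compute 176y² = 176·15² = 176·225 = 39600
x² - 176y² = 39601 - 39600 = 1
Since this equals 1, (199, 15) is a solution.

Yes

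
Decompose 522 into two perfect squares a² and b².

We need to find integers a, b > 0 such that a² + b² = 522.
Trying a = 9: b² = 522 - 9² = 522 - 81 = 441
b = 21
Check: 9² + 21² = 81 + 441 = 522 ✓

522 = 9² + 21²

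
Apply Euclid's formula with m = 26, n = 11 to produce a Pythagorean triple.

a = m² - n² = 26² - 11² = 676 - 121 = 555
b = 2mn = 2·26·11 = 572
c = m² + n² = 676 + 121 = 797
Verify: 555² + 572² = 308025 + 327184 = 635209 = 797² ✓

(555, 572, 797)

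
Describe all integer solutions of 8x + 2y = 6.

Step 1: Compute gcd(8, 2) = 2.
Since 2 divides 6, solutions exist.

Step 2: Find a particular solution using extended Euclidean algorithm.
We get x₀ = 0, y₀ = 3.
Check: 8*0 + 2*3 = 6 = 6 ✓

Step 3: Write the general solution.
x = 0 + (2/2)t = 0 + 1t
y = 3 - (8/2)t = 3 - 4t
for any integer t.

x = 0 + 1t, y = 3 - 4t for integer t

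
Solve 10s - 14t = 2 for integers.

Step 1: Check solvability.
gcd(10, 14) = 2
Since 2 divides 2, solutions exist.

Step 2: Apply extended Euclidean algorithm to find gcd.
We find integers such that 10*x0 + 14*y0 = 2

Step 3: Scale the particular solution.
Multiply by 2/2 = 1:
s = 3, t = 2

Step 4: Verify.
10*(3) - 14*(2) = 2 = 2 ✓

s = 3, t = 2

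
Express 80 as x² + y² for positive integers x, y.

We need to find integers x, y > 0 such that x² + y² = 80.
Trying x = 4: y² = 80 - 4² = 80 - 16 = 64
y = 8
Check: 4² + 8² = 16 + 64 = 80 ✓

80 = 4² + 8²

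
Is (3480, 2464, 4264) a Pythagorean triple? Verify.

Compute a² + b² = 3480² + 2464² = 12110400 + 6071296 = 18181696
Compute c² = 4264² = 18181696
Since 18181696 = 18181696, confirmed.

Yes, it is a Pythagorean triple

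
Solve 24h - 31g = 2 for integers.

Step 1: Check solvability.
gcd(24, 31) = 1
Since 1 divides 2, solutions exist.

Step 2: Apply extended Euclidean algorithm to find gcd.
We find integers such that 24*x0 + 31*y0 = 1

Step 3: Scale the particular solution.
Multiply by 2/1 = 2:
h = -18, g = -14

Step 4: Verify.
24*(-18) - 31*(-14) = 2 = 2 ✓

h = -18, g = -14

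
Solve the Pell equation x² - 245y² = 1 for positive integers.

We seek the smallest positive integers (x, y) with x² - 245y² = 1, i.e., x² = 245y² + 1.
Try successive y values:
y = 1: x² = 245·1² + 1 = 246, not a perfect square
y = 2: x² = 245·2² + 1 = 981, not a perfect square
y = 3: x² = 245·3² + 1 = 2206, not a perfect square
... continuing the search (or via continued fractions) ...
y = 3312: x² = 245·3312² + 1 = 2687489281, x = 51841 ✓

Verify: 51841² - 245·3312² = 2687489281 - 2687489280 = 1 ✓

x = 51841, y = 3312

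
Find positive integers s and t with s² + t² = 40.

We need to find integers s, t > 0 such that s² + t² = 40.
Trying s = 2: t² = 40 - 2² = 40 - 4 = 36
t = 6
Check: 2² + 6² = 4 + 36 = 40 ✓

40 = 2² + 6²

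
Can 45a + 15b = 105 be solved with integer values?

Step 1: Compute gcd(45, 15).
gcd(45, 15) = 15

Step 2: Check divisibility.
Does 15 divide 105? 105 = 15 x 7, so yes.

By the theorem on linear Diophantine equations, 45a + 15b = 105 has integer solutions if and only if gcd(45, 15) divides 105. Since 15 | 105, solutions exist.

Yes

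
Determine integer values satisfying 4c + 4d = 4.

Step 1: Check solvability.
gcd(4, 4) = 4
Since 4 divides 4, solutions exist.

Step 2: Apply extended Euclidean algorithm to find gcd.
We find integers such that 4*x0 + 4*y0 = 4

Step 3: Scale the particular solution.
Multiply by 4/4 = 1:
c = 0, d = 1

Step 4: Verify.
4*(0) + 4*(1) = 4 = 4 ✓

c = 0, d = 1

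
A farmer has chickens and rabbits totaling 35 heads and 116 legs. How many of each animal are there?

Let c = chickens, r = rabbits.
Heads: c + r = 35
Legs: 2c + 4r = 116
From the first equation, c = 35 - r. Substitute:
2(35 - r) + 4r = 116
70 + 2r = 116
r = (116 - 70)/2 = 23
c = 35 - 23 = 12

Chickens: 12, Rabbits: 23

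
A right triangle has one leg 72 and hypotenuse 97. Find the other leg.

a² = c² - b² = 9409 - 5184 = 4225
a = 65

65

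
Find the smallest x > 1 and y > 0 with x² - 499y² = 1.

We seek the smallest positive integers (x, y) with x² - 499y² = 1, i.e., x² = 499y² + 1.
Try successive y values:
y = 1: x² = 499·1² + 1 = 500, not a perfect square
y = 2: x² = 499·2² + 1 = 1997, not a perfect square
y = 3: x² = 499·3² + 1 = 4492, not a perfect square
... continuing the search (or via continued fractions) ...
y = 201: x² = 499·201² + 1 = 20160100, x = 4490 ✓

Verify: 4490² - 499·201² = 20160100 - 20160099 = 1 ✓

x = 4490, y = 201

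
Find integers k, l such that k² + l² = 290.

We need to find integers k, l > 0 such that k² + l² = 290.
Trying k = 1: l² = 290 - 1² = 290 - 1 = 289
l = 17
Check: 1² + 17² = 1 + 289 = 290 ✓

290 = 1² + 17²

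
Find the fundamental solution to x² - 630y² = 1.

We seek the smallest positive integers (x, y) with x² - 630y² = 1, i.e., x² = 630y² + 1.
Try successive y values:
y = 1: x² = 630·1² + 1 = 631, not a perfect square
y = 2: x² = 630·2² + 1 = 2521, not a perfect square
y = 3: x² = 630·3² + 1 = 5671, not a perfect square
... continuing the search (or via continued fractions) ...
y = 10: x² = 630·10² + 1 = 63001, x = 251 ✓

Verify: 251² - 630·10² = 63001 - 63000 = 1 ✓

x = 251, y = 10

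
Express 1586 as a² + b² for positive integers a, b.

We need to find integers a, b > 0 such that a² + b² = 1586.
Trying a = 19: b² = 1586 - 19² = 1586 - 361 = 1225
b = 35
Check: 19² + 35² = 361 + 1225 = 1586 ✓

1586 = 19² + 35²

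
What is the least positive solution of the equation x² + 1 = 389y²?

We need x² = 389y² - 1. Try successive y:
y = 1: x² = 389·1² - 1 = 388, not a perfect square
y = 2: x² = 389·2² - 1 = 1555, not a perfect square
y = 3: x² = 389·3² - 1 = 3500, not a perfect square
...
y = 65: x² = 389·65² - 1 = 1643524 = 1282² ✓
Check: 1282² - 389·65² = 1643524 - 1643525 = -1 ✓

x = 1282, y = 65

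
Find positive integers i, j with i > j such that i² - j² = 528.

Factor: i² - j² = (i+j)(i-j) = 528.
We need two factors of 528 with the same parity.
Use i+j = 264 and i-j = 2 (product 264·2 = 528).
Adding: 2i = 266, so i = 133.
Subtracting: 2j = 262, so j = 131.
Check: 133² - 131² = 17689 - 17161 = 528 ✓

i = 133, j = 131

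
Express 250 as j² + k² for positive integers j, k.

We need to find integers j, k > 0 such that j² + k² = 250.
Trying j = 5: k² = 250 - 5² = 250 - 25 = 225
k = 15
Check: 5² + 15² = 25 + 225 = 250 ✓

250 = 5² + 15²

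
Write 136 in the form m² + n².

We need to find integers m, n > 0 such that m² + n² = 136.
Trying m = 6: n² = 136 - 6² = 136 - 36 = 100
n = 10
Check: 6² + 10² = 36 + 100 = 136 ✓

136 = 6² + 10²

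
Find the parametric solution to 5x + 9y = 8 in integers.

Step 1: Compute gcd(5, 9) = 1.
Since 1 divides 8, solutions exist.

Step 2: Find a particular solution using extended Euclidean algorithm.
We get x₀ = 16, y₀ = -8.
Check: 5*16 + 9*-8 = 8 = 8 ✓

Step 3: Write the general solution.
x = 16 + (9/1)t = 16 + 9t
y = -8 - (5/1)t = -8 - 5t
for any integer t.

x = 16 + 9t, y = -8 - 5t for integer t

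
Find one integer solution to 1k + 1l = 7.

Step 1: Check solvability.
gcd(1, 1) = 1
Since 1 divides 7, solutions exist.

Step 2: Apply extended Euclidean algorithm to find gcd.
We find integers such that 1*x0 + 1*y0 = 1

Step 3: Scale the particular solution.
Multiply by 7/1 = 7:
k = 0, l = 7

Step 4: Verify.
1*(0) + 1*(7) = 7 = 7 ✓

k = 0, l = 7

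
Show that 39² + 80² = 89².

Compute a² + b²:
39² + 80² = 1521 + 6400 = 7921
Compute c²:
89² = 7921
Since 7921 = 7921, it is a Pythagorean triple.

Yes, it is a Pythagorean triple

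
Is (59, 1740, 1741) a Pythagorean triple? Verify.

Compute a² + b² = 59² + 1740² = 3481 + 3027600 = 3031081
Compute c² = 1741² = 3031081
Since 3031081 = 3031081, confirmed.

Yes, it is a Pythagorean triple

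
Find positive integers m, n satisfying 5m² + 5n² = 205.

Try small values of m and check whether (205 - 5m²)/5 is a perfect square.
m = 4: 5·4² = 80, so 5n² = 205 - 80 = 125, giving n² = 25, n = 5.
Check: 5·4² + 5·5² = 80 + 125 = 205 ✓

m = 4, n = 5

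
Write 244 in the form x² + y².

We need to find integers x, y > 0 such that x² + y² = 244.
Trying x = 10: y² = 244 - 10² = 244 - 100 = 144
y = 12
Check: 10² + 12² = 100 + 144 = 244 ✓

244 = 10² + 12²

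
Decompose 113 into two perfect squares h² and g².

We need to find integers h, g > 0 such that h² + g² = 113.
Trying h = 7: g² = 113 - 7² = 113 - 49 = 64
g = 8
Check: 7² + 8² = 49 + 64 = 113 ✓

113 = 7² + 8²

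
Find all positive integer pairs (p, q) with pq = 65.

The positive divisors of 65 are: 1, 5, 13, 65.
Each divisor d gives the pair (d, 65/d):
(1, 65), (5, 13), (13, 5), (65, 1)

(1, 65), (5, 13), (13, 5), (65, 1)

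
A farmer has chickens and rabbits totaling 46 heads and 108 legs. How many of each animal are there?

Let c = chickens, r = rabbits.
Heads: c + r = 46
Legs: 2c + 4r = 108
From the first equation, c = 46 - r. Substitute:
2(46 - r) + 4r = 108
92 + 2r = 108
r = (108 - 92)/2 = 8
c = 46 - 8 = 38

Chickens: 38, Rabbits: 8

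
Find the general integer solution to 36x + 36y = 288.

Step 1: Compute gcd(36, 36) = 36.
Since 36 divides 288, solutions exist.

Step 2: Find a particular solution using extended Euclidean algorithm.
We get x₀ = 0, y₀ = 8.
Check: 36*0 + 36*8 = 288 = 288 ✓

Step 3: Write the general solution.
x = 0 + (36/36)t = 0 + 1t
y = 8 - (36/36)t = 8 - 1t
for any integer t.

x = 0 + 1t, y = 8 - 1t for integer t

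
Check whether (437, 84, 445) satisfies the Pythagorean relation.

Compute a² + b²:
437² + 84² = 190969 + 7056 = 198025
Compute c²:
445² = 198025
Since 198025 = 198025, it is a Pythagorean triple.

Yes, it is a Pythagorean triple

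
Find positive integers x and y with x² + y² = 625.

We need to find integers x, y > 0 such that x² + y² = 625.
Trying x = 7: y² = 625 - 7² = 625 - 49 = 576
y = 24
Check: 7² + 24² = 49 + 576 = 625 ✓

625 = 7² + 24²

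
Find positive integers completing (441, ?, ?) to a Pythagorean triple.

We need the other leg and hypotenuse such that 441² + x² = c².
Take x = 1160, c = 1241: 441² + 1160² = 194481 + 1345600 = 1540081 = 1241² ✓
Triple: (441, 1160, 1241)

(441, 1160, 1241)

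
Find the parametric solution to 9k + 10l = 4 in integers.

Step 1: Compute gcd(9, 10) = 1.
Since 1 divides 4, solutions exist.

Step 2: Find a particular solution using extended Euclidean algorithm.
We get k₀ = -4, l₀ = 4.
Check: 9*-4 + 10*4 = 4 = 4 ✓

Step 3: Write the general solution.
k = -4 + (10/1)t = -4 + 10t
l = 4 - (9/1)t = 4 - 9t
for any integer t.

k = -4 + 10t, l = 4 - 9t for integer t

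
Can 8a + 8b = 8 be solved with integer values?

Step 1: Compute gcd(8, 8).
gcd(8, 8) = 8

Step 2: Check divisibility.
Does 8 divide 8? 8 = 8 x 1, so yes.

By the theorem on linear Diophantine equations, 8a + 8b = 8 has integer solutions if and only if gcd(8, 8) divides 8. Since 8 | 8, solutions exist.

Yes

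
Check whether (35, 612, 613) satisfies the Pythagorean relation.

Compute a² + b²:
35² + 612² = 1225 + 374544 = 375769
Compute c²:
613² = 375769
Since 375769 = 375769, it is a Pythagorean triple.

Yes, it is a Pythagorean triple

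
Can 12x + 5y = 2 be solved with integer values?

Step 1: Compute gcd(12, 5).
gcd(12, 5) = 1

Step 2: Check divisibility.
Does 1 divide 2? 2 = 1 x 2, so yes.

By the theorem on linear Diophantine equations, 12x + 5y = 2 has integer solutions if and only if gcd(12, 5) divides 2. Since 1 | 2, solutions exist.

Yes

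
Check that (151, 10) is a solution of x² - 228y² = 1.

Compute x² = 151² = 22801
Compute 228y² = 228·10² = 228·100 = 22800
x² - 228y² = 22801 - 22800 = 1
Since this equals 1, (151, 10) is a solution.

Yes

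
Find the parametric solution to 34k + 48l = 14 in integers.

Step 1: Compute gcd(34, 48) = 2.
Since 2 divides 14, solutions exist.

Step 2: Find a particular solution using extended Euclidean algorithm.
We get k₀ = -49, l₀ = 35.
Check: 34*-49 + 48*35 = 14 = 14 ✓

Step 3: Write the general solution.
k = -49 + (48/2)t = -49 + 24t
l = 35 - (34/2)t = 35 - 17t
for any integer t.

k = -49 + 24t, l = 35 - 17t for integer t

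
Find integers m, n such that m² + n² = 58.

We need to find integers m, n > 0 such that m² + n² = 58.
Trying m = 3: n² = 58 - 3² = 58 - 9 = 49
n = 7
Check: 3² + 7² = 9 + 49 = 58 ✓

58 = 3² + 7²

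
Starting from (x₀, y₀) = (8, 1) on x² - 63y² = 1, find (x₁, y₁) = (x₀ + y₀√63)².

Solutions to x² - Dy² = 1 are generated by powers of (x₀ + y₀√D).
The next solution satisfies x₁ + y₁√63 = (x₀ + y₀√63)², giving:
x₁ = x₀² + 63y₀² = 8² + 63·1² = 64 + 63 = 127
y₁ = 2x₀y₀ = 2·8·1 = 16

Verify: 127² - 63·16² = 16129 - 16128 = 1 ✓

x = 127, y = 16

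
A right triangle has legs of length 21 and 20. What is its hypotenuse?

c² = a² + b² = 21² + 20² = 441 + 400 = 841
c = 29

29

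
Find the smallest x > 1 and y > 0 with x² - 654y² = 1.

We seek the smallest positive integers (x, y) with x² - 654y² = 1, i.e., x² = 654y² + 1.
Try successive y values:
y = 1: x² = 654·1² + 1 = 655, not a perfect square
y = 2: x² = 654·2² + 1 = 2617, not a perfect square
y = 3: x² = 654·3² + 1 = 5887, not a perfect square
... continuing the search (or via continued fractions) ...
y = 348634: x² = 654·348634² + 1 = 79490865535225, x = 8915765 ✓

Verify: 8915765² - 654·348634² = 79490865535225 - 79490865535224 = 1 ✓

x = 8915765, y = 348634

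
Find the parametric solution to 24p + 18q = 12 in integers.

Step 1: Compute gcd(24, 18) = 6.
Since 6 divides 12, solutions exist.

Step 2: Find a particular solution using extended Euclidean algorithm.
We get p₀ = 2, q₀ = -2.
Check: 24*2 + 18*-2 = 12 = 12 ✓

Step 3: Write the general solution.
p = 2 + (18/6)t = 2 + 3t
q = -2 - (24/6)t = -2 - 4t
for any integer t.

p = 2 + 3t, q = -2 - 4t for integer t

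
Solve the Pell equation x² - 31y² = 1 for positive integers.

We seek the smallest positive integers (x, y) with x² - 31y² = 1, i.e., x² = 31y² + 1.
Try successive y values:
y = 1: x² = 31·1² + 1 = 32, not a perfect square
y = 2: x² = 31·2² + 1 = 125, not a perfect square
y = 3: x² = 31·3² + 1 = 280, not a perfect square
... continuing the search (or via continued fractions) ...
y = 273: x² = 31·273² + 1 = 2310400, x = 1520 ✓

Verify: 1520² - 31·273² = 2310400 - 2310399 = 1 ✓

x = 1520, y = 273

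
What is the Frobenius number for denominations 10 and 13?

For two coprime denominations a and b, the Frobenius number (largest value not representable as a non-negative combination) is ab - a - b.
Here gcd(10, 13) = 1, so they are coprime.
F(10, 13) = 10·13 - 10 - 13 = 130 - 23 = 107

107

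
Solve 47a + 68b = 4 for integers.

Step 1: Check solvability.
gcd(47, 68) = 1
Since 1 divides 4, solutions exist.

Step 2: Apply extended Euclidean algorithm to find gcd.
We find integers such that 47*x0 + 68*y0 = 1

Step 3: Scale the particular solution.
Multiply by 4/1 = 4:
a = -52, b = 36

Step 4: Verify.
47*(-52) + 68*(36) = 4 = 4 ✓

a = -52, b = 36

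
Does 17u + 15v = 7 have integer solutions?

Step 1: Compute gcd(17, 15).
gcd(17, 15) = 1

Step 2: Check divisibility.
Does 1 divide 7? 7 = 1 x 7, so yes.

By the theorem on linear Diophantine equations, 17u + 15v = 7 has integer solutions if and only if gcd(17, 15) divides 7. Since 1 | 7, solutions exist.

Yes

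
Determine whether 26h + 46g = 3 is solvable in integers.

Step 1: Compute gcd(26, 46).
gcd(26, 46) = 2

Step 2: Check divisibility.
Does 2 divide 3? 3 = 2 x 1 + 1, so no.

By the theorem on linear Diophantine equations, 26h + 46g = 3 has integer solutions if and only if gcd(26, 46) divides 3. Since 2 does not divide 3, no solutions exist.

No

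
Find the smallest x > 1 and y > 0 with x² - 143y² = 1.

We seek the smallest positive integers (x, y) with x² - 143y² = 1, i.e., x² = 143y² + 1.
Try successive y values:
y = 1: x² = 143·1² + 1 = 144, x = 12 ✓

Verify: 12² - 143·1² = 144 - 143 = 1 ✓

x = 12, y = 1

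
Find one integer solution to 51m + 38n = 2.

Step 1: Check solvability.
gcd(51, 38) = 1
Since 1 divides 2, solutions exist.

Step 2: Apply extended Euclidean algorithm to find gcd.
We find integers such that 51*x0 + 38*y0 = 1

Step 3: Scale the particular solution.
Multiply by 2/1 = 2:
m = 6, n = -8

Step 4: Verify.
51*(6) + 38*(-8) = 2 = 2 ✓

m = 6, n = -8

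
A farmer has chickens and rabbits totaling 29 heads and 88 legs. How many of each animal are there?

Let c = chickens, r = rabbits.
Heads: c + r = 29
Legs: 2c + 4r = 88
From the first equation, c = 29 - r. Substitute:
2(29 - r) + 4r = 88
58 + 2r = 88
r = (88 - 58)/2 = 15
c = 29 - 15 = 14

Chickens: 14, Rabbits: 15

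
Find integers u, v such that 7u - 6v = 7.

Step 1: Check solvability.
gcd(7, 6) = 1
Since 1 divides 7, solutions exist.

Step 2: Apply extended Euclidean algorithm to find gcd.
We find integers such that 7*x0 + 6*y0 = 1

Step 3: Scale the particular solution.
Multiply by 7/1 = 7:
u = 7, v = 7

Step 4: Verify.
7*(7) - 6*(7) = 7 = 7 ✓

u = 7, v = 7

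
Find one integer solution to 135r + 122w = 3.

Step 1: Check solvability.
gcd(135, 122) = 1
Since 1 divides 3, solutions exist.

Step 2: Apply extended Euclidean algorithm to find gcd.
We find integers such that 135*x0 + 122*y0 = 1

Step 3: Scale the particular solution.
Multiply by 3/1 = 3:
r = 141, w = -156

Step 4: Verify.
135*(141) + 122*(-156) = 3 = 3 ✓

r = 141, w = -156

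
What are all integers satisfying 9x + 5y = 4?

Step 1: Compute gcd(9, 5) = 1.
Since 1 divides 4, solutions exist.

Step 2: Find a particular solution using extended Euclidean algorithm.
We get x₀ = -4, y₀ = 8.
Check: 9*-4 + 5*8 = 4 = 4 ✓

Step 3: Write the general solution.
x = -4 + (5/1)t = -4 + 5t
y = 8 - (9/1)t = 8 - 9t
for any integer t.

x = -4 + 5t, y = 8 - 9t for integer t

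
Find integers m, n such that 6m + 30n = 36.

Step 1: Check solvability.
gcd(6, 30) = 6
Since 6 divides 36, solutions exist.

Step 2: Apply extended Euclidean algorithm to find gcd.
We find integers such that 6*x0 + 30*y0 = 6

Step 3: Scale the particular solution.
Multiply by 36/6 = 6:
m = 6, n = 0

Step 4: Verify.
6*(6) + 30*(0) = 36 = 36 ✓

m = 6, n = 0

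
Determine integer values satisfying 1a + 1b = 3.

Step 1: Check solvability.
gcd(1, 1) = 1
Since 1 divides 3, solutions exist.

Step 2: Apply extended Euclidean algorithm to find gcd.
We find integers such that 1*x0 + 1*y0 = 1

Step 3: Scale the particular solution.
Multiply by 3/1 = 3:
a = 0, b = 3

Step 4: Verify.
1*(0) + 1*(3) = 3 = 3 ✓

a = 0, b = 3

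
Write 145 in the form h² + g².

We need to find integers h, g > 0 such that h² + g² = 145.
Trying h = 1: g² = 145 - 1² = 145 - 1 = 144
g = 12
Check: 1² + 12² = 1 + 144 = 145 ✓

145 = 1² + 12²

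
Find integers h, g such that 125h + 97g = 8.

Step 1: Check solvability.
gcd(125, 97) = 1
Since 1 divides 8, solutions exist.

Step 2: Apply extended Euclidean algorithm to find gcd.
We find integers such that 125*x0 + 97*y0 = 1

Step 3: Scale the particular solution.
Multiply by 8/1 = 8:
h = -360, g = 464

Step 4: Verify.
125*(-360) + 97*(464) = 8 = 8 ✓

h = -360, g = 464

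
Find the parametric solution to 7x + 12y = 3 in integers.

Step 1: Compute gcd(7, 12) = 1.
Since 1 divides 3, solutions exist.

Step 2: Find a particular solution using extended Euclidean algorithm.
We get x₀ = -15, y₀ = 9.
Check: 7*-15 + 12*9 = 3 = 3 ✓

Step 3: Write the general solution.
x = -15 + (12/1)t = -15 + 12t
y = 9 - (7/1)t = 9 - 7t
for any integer t.

x = -15 + 12t, y = 9 - 7t for integer t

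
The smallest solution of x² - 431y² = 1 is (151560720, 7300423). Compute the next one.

Solutions to x² - Dy² = 1 are generated by powers of (x₀ + y₀√D).
The next solution satisfies x₁ + y₁√431 = (x₀ + y₀√431)², giving:
x₁ = x₀² + 431y₀² = 151560720² + 431·7300423² = 22970651846918400 + 22970651846918399 = 45941303693836799
y₁ = 2x₀y₀ = 2·151560720·7300423 = 2212914732369120

Verify: 45941303693836799² - 431·2212914732369120² = 2110603385089342712227697646566401 - 2110603385089342712227697646566400 = 1 ✓

x = 45941303693836799, y = 2212914732369120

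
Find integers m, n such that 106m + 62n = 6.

Step 1: Check solvability.
gcd(106, 62) = 2
Since 2 divides 6, solutions exist.

Step 2: Apply extended Euclidean algorithm to find gcd.
We find integers such that 106*x0 + 62*y0 = 2

Step 3: Scale the particular solution.
Multiply by 6/2 = 3:
m = -21, n = 36

Step 4: Verify.
106*(-21) + 62*(36) = 6 = 6 ✓

m = -21, n = 36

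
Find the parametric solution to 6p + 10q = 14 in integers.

Step 1: Compute gcd(6, 10) = 2.
Since 2 divides 14, solutions exist.

Step 2: Find a particular solution using extended Euclidean algorithm.
We get p₀ = 14, q₀ = -7.
Check: 6*14 + 10*-7 = 14 = 14 ✓

Step 3: Write the general solution.
p = 14 + (10/2)t = 14 + 5t
q = -7 - (6/2)t = -7 - 3t
for any integer t.

p = 14 + 5t, q = -7 - 3t for integer t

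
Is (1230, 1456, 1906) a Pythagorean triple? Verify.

Compute a² + b² = 1230² + 1456² = 1512900 + 2119936 = 3632836
Compute c² = 1906² = 3632836
Since 3632836 = 3632836, confirmed.

Yes, it is a Pythagorean triple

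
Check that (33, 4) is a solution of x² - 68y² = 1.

Compute x² = 33² = 1089
Compute 68y² = 68·4² = 68·16 = 1088
x² - 68y² = 1089 - 1088 = 1
Since this equals 1, (33, 4) is a solution.

Yes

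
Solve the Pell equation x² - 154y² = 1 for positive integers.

We seek the smallest positive integers (x, y) with x² - 154y² = 1, i.e., x² = 154y² + 1.
Try successive y values:
y = 1: x² = 154·1² + 1 = 155, not a perfect square
y = 2: x² = 154·2² + 1 = 617, not a perfect square
y = 3: x² = 154·3² + 1 = 1387, not a perfect square
... continuing the search (or via continued fractions) ...
y = 1716: x² = 154·1716² + 1 = 453477025, x = 21295 ✓

Verify: 21295² - 154·1716² = 453477025 - 453477024 = 1 ✓

x = 21295, y = 1716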